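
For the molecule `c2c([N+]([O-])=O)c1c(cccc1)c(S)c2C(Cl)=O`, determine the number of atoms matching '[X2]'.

The query [X2] means: any atom with exactly two total connections (bonds + H).
Check the 17 heavy atoms by environment: 10× c (aromatic, X3) → no; 1× S (X2) → match; 1× N (charge +1, X3) → no; 1× O (charge -1, X1) → no; 2× O (X1) → no; 1× C (X3) → no; 1× Cl (X1) → no.
That gives 1 matching atom.

1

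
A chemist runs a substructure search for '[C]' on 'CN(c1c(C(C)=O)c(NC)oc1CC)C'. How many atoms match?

7

Check the 15 heavy atoms by environment: 1× o (aromatic) → no; 4× c (aromatic) → no; 2× N → no; 7× C → match; 1× O → no.
That gives 7 matching atoms.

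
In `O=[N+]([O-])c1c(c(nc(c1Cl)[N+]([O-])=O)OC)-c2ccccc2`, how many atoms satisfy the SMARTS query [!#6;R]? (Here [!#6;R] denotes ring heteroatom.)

The query [!#6;R] means: non-carbon atom that is part of a ring.
Check the 21 heavy atoms by environment: 1× n (aromatic, in 6-ring) → match; 11× c (aromatic, in 6-ring) → no; 1× Cl (acyclic) → no; 2× N (charge +1, acyclic) → no; 2× O (charge -1, acyclic) → no; 3× O (acyclic) → no; 1× C (acyclic) → no.
That gives 1 matching atom.

1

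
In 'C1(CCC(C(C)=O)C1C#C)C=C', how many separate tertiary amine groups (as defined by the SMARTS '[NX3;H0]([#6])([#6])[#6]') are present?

0

[NX3;H0]([#6])([#6])[#6] is the SMARTS for a tertiary amine: a trivalent nitrogen with no H, bonded to three carbons.
No fragment in the molecule satisfies every constraint, giving 0 matches.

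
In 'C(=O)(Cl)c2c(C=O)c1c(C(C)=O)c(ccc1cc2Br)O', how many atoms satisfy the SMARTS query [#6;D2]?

The query [#6;D2] means: any carbon bonded to exactly two heavy atoms.
Check the 20 heavy atoms by environment: 7× c (aromatic, D3) → no; 3× c (aromatic, D2) → match; 1× C (D2) → match; 4× O (D1) → no; 1× Br (D1) → no; 2× C (D3) → no; 1× Cl (D1) → no; 1× C (D1) → no.
Summing the matching environments: 3 + 1 = 4 matching atoms.

4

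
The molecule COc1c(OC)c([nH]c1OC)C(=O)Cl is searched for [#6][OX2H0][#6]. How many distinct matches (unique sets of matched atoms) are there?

[#6][OX2H0][#6] is the SMARTS for an ether: an aliphatic oxygen bridging two carbons with no H on the oxygen.
The molecule carries 3 separate instances of a methoxy ether (-OCH3) meeting every constraint; each maps to a distinct set of atoms, giving 3 matches.

3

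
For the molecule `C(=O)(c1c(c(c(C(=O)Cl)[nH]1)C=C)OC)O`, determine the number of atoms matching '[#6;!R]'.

5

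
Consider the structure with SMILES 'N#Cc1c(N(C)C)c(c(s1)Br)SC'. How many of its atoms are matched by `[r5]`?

The query [r5] means: r5 matches atoms in a five-membered ring.
Check the 13 heavy atoms by environment: 1× s (aromatic, in 5-ring) → match; 4× c (aromatic, in 5-ring) → match; 1× Br (acyclic) → no; 1× S (acyclic) → no; 4× C (acyclic) → no; 2× N (acyclic) → no.
Summing the matching environments: 1 + 4 = 5 matching atoms.

5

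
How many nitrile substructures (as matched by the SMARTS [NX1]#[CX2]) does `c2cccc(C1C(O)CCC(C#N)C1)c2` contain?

1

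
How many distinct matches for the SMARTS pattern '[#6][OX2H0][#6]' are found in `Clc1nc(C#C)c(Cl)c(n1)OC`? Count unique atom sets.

1

[#6][OX2H0][#6] is the SMARTS for an ether: an aliphatic oxygen bridging two carbons with no H on the oxygen.
Exactly one fragment in the molecule meets all constraints, giving 1 match.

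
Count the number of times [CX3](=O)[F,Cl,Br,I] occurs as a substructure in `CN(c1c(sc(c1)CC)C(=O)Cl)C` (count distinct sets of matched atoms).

[CX3](=O)[F,Cl,Br,I] is the SMARTS for an acyl halide: a carbonyl carbon bonded to a halogen.
Exactly one fragment in the molecule meets all constraints, giving 1 match.

1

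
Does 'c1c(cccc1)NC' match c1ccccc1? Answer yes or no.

Yes

The pattern c1ccccc1 describes six aromatic carbons in a ring — a benzene ring.
The required atom environment is present in the molecule, so the pattern matches.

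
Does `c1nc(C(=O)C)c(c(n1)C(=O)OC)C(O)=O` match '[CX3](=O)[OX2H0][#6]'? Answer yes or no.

Yes

The pattern [CX3](=O)[OX2H0][#6] describes a carbonyl carbon bonded to an oxygen that is itself bonded to carbon (no H on that O) — an ester.
The molecule carries a methyl-ester group (-C(=O)OCH3), whose atoms satisfy every constraint of the query, so the pattern matches.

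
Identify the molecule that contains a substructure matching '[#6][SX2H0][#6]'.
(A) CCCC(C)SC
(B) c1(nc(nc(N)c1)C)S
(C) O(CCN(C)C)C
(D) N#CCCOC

A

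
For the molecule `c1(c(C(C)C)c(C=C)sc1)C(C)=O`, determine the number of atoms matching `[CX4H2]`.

0

Check the 13 heavy atoms by environment: 1× s (aromatic, H0, X2) → no; 3× c (aromatic, H0, X3) → no; 1× c (aromatic, H1, X3) → no; 1× C (H1, X3) → no; 1× C (H2, X3) → no; 1× C (H0, X3) → no; 1× O (H0, X1) → no; 3× C (H3, X4) → no; 1× C (H1, X4) → no.
No environment satisfies the query, so 0 matching atoms.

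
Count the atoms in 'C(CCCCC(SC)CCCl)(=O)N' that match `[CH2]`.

6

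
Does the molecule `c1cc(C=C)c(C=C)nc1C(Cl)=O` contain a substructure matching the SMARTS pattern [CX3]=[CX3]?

Yes

The pattern [CX3]=[CX3] describes a non-aromatic C=C double bond between two sp2 carbons — an alkene.
The molecule carries a vinyl group (-CH=CH2), whose atoms satisfy every constraint of the query, so the pattern matches.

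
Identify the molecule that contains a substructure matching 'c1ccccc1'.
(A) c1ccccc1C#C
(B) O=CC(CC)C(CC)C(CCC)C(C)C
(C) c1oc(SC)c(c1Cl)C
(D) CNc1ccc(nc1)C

A

c1ccccc1 describes six aromatic carbons in a ring (a benzene ring).
(A) contains the required atom environment, so the pattern matches.
(B) has a methyl group (-CH3) but no six-membered all-carbon aromatic ring is present.
(C) has a methyl group (-CH3) but no six-membered all-carbon aromatic ring is present.
(D) has a methyl group (-CH3) but no six-membered all-carbon aromatic ring is present.
So the answer is (A).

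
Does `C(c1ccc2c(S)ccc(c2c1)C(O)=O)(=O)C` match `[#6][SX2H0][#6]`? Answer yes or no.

No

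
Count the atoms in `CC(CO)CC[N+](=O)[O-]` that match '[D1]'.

Check the 9 heavy atoms by environment: 3× C (D2) → no; 1× C (D3) → no; 1× N (charge +1, D3) → no; 1× O (charge -1, D1) → match; 2× O (D1) → match; 1× C (D1) → match.
Summing the matching environments: 1 + 2 + 1 = 4 matching atoms.

4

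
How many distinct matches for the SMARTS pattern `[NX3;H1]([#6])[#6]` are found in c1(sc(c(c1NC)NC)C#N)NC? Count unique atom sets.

[NX3;H1]([#6])[#6] is the SMARTS for a secondary amine: a trivalent nitrogen with one H, bonded to two carbons.
The molecule carries 3 separate instances of an N-methylamino group (-NHCH3) meeting every constraint; each maps to a distinct set of atoms, giving 3 matches.

3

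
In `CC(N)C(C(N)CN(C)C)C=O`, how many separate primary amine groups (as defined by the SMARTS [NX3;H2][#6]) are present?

[NX3;H2][#6] is the SMARTS for a primary amine: a trivalent nitrogen with two H attached to carbon.
The molecule carries 2 separate instances of a primary amino group (-NH2) meeting every constraint; each maps to a distinct set of atoms, giving 2 matches.

2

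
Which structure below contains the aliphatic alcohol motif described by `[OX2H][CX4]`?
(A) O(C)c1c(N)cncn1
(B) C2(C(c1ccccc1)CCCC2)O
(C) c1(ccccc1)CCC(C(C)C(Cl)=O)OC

B

[OX2H][CX4] describes a hydroxyl oxygen bound to an sp3 (X4) carbon (an aliphatic alcohol).
(A) has a methoxy ether (-OCH3) but the oxygen has H0 (ether), not H1.
(B) contains a hydroxyl group (-OH), which satisfies every atom and bond constraint.
(C) has a methoxy ether (-OCH3) but the oxygen has H0 (ether), not H1.
So the answer is (B).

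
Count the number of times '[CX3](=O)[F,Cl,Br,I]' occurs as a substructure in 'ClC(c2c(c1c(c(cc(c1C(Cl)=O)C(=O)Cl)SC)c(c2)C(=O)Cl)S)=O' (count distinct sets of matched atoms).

4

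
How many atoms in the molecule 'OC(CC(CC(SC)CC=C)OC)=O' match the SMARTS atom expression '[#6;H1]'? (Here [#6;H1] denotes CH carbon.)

3

The query [#6;H1] means: any carbon bearing exactly one hydrogen.
Check the 14 heavy atoms by environment: 4× C (H2) → no; 3× C (H1) → match; 2× O (H0) → no; 2× C (H3) → no; 1× S (H0) → no; 1× C (H0) → no; 1× O (H1) → no.
That gives 3 matching atoms.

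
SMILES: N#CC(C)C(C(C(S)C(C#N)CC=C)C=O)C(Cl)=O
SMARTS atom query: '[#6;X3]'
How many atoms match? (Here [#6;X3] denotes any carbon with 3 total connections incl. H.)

The query [#6;X3] means: any carbon (aromatic or not) with three total connections.
Check the 19 heavy atoms by environment: 7× C (X4) → no; 4× C (X3) → match; 2× O (X1) → no; 2× C (X2) → no; 2× N (X1) → no; 1× Cl (X1) → no; 1× S (X2) → no.
That gives 4 matching atoms.

4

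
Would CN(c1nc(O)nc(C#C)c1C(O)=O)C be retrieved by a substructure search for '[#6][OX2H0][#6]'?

No

The pattern [#6][OX2H0][#6] describes an aliphatic oxygen bridging two carbons with no H on the oxygen — an ether.
The closest candidate here is a hydroxyl group (-OH), but the oxygen has H1, not H0 bridging two carbons. No other fragment satisfies the full query, so there is no match.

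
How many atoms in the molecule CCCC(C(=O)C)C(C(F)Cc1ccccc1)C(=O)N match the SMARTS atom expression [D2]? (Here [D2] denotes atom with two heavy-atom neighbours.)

The query [D2] means: atom with exactly two heavy-atom neighbours.
Check the 20 heavy atoms by environment: 3× C (D2) → match; 5× C (D3) → no; 2× C (D1) → no; 1× c (aromatic, D3) → no; 5× c (aromatic, D2) → match; 1× F (D1) → no; 2× O (D1) → no; 1× N (D1) → no.
Summing the matching environments: 3 + 5 = 8 matching atoms.

8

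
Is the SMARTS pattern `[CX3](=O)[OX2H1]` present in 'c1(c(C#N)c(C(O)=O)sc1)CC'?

Yes

The pattern [CX3](=O)[OX2H1] describes an sp2 carbon double-bonded to O and single-bonded to an -OH oxygen — a carboxylic acid.
The molecule carries a carboxylic acid group (-C(=O)OH), whose atoms satisfy every constraint of the query, so the pattern matches.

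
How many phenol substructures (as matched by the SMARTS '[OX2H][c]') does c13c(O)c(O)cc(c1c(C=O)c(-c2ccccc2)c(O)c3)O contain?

4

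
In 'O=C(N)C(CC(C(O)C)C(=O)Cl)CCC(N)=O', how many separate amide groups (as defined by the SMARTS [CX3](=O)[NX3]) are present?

2

[CX3](=O)[NX3] is the SMARTS for an amide: a carbonyl carbon bonded to a trivalent nitrogen.
The molecule carries 2 separate instances of a primary amide (-C(=O)NH2) meeting every constraint; each maps to a distinct set of atoms, giving 2 matches.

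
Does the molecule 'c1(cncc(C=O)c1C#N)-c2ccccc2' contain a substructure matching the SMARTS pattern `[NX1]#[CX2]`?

Yes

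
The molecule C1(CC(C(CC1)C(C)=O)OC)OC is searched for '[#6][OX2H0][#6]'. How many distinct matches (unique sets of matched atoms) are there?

2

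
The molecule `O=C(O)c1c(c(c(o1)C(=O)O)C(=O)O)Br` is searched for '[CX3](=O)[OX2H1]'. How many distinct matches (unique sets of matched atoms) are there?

[CX3](=O)[OX2H1] is the SMARTS for a carboxylic acid: an sp2 carbon double-bonded to O and single-bonded to an -OH oxygen.
The molecule carries 3 separate instances of a carboxylic acid group (-C(=O)OH) meeting every constraint; each maps to a distinct set of atoms, giving 3 matches.

3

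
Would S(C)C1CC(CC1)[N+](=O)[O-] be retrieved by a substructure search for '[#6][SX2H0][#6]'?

Yes

The pattern [#6][SX2H0][#6] describes an aliphatic sulfur bridging two carbons with no H on the sulfur — a thioether.
The molecule carries a methylthio ether (-SCH3), whose atoms satisfy every constraint of the query, so the pattern matches.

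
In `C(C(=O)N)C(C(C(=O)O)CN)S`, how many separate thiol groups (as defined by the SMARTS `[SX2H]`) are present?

[SX2H] is the SMARTS for a thiol: an aliphatic sulfur with two connections, one being H.
Exactly one fragment in the molecule meets all constraints, giving 1 match.

1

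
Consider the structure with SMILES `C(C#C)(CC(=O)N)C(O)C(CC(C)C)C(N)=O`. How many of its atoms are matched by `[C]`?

The query [C] means: uppercase C matches aliphatic (non-aromatic) carbon only.
Check the 17 heavy atoms by environment: 12× C → match; 3× O → no; 2× N → no.
That gives 12 matching atoms.

12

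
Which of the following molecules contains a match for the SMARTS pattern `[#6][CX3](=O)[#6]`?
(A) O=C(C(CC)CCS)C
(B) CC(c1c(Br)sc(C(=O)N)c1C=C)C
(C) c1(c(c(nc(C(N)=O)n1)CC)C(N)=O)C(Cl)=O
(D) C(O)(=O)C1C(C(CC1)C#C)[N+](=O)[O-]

[#6][CX3](=O)[#6] describes a carbonyl carbon (no H) flanked by two carbons (a ketone).
(A) contains an acetyl/ketone group (-C(=O)CH3), which satisfies every atom and bond constraint.
(B) has a primary amide (-C(=O)NH2) but one neighbour of the carbonyl carbon is N, not C.
(C) has a primary amide (-C(=O)NH2) but one neighbour of the carbonyl carbon is N, not C.
(D) has a carboxylic acid group (-C(=O)OH) but one neighbour of the carbonyl carbon is O, not C.
So the answer is (A).

A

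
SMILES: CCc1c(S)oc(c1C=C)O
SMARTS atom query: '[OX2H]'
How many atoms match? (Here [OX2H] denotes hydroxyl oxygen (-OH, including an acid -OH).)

The query [OX2H] means: aliphatic oxygen with two connections, one of which is H — an -OH oxygen.
Check the 11 heavy atoms by environment: 1× o (aromatic, H0, X2) → no; 4× c (aromatic, H0, X3) → no; 1× O (H1, X2) → match; 1× C (H1, X3) → no; 1× C (H2, X3) → no; 1× C (H2, X4) → no; 1× C (H3, X4) → no; 1× S (H1, X2) → no.
That gives 1 matching atom.

1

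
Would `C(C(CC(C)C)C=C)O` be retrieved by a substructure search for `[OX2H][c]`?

The pattern [OX2H][c] describes a hydroxyl oxygen attached to an aromatic carbon — a phenol.
The closest candidate here is a hydroxyl group (-OH), but the -OH is on an aliphatic carbon, not an aromatic c. No other fragment satisfies the full query, so there is no match.

No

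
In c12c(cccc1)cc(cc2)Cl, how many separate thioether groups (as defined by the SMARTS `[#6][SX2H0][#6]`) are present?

0

[#6][SX2H0][#6] is the SMARTS for a thioether: an aliphatic sulfur bridging two carbons with no H on the sulfur.
No fragment in the molecule satisfies every constraint, giving 0 matches.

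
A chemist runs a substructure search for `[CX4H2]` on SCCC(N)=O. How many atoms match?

2

The query [CX4H2] means: sp3 carbon (X4) with exactly two hydrogens.
Check the 6 heavy atoms by environment: 2× C (H2, X4) → match; 1× S (H1, X2) → no; 1× C (H0, X3) → no; 1× O (H0, X1) → no; 1× N (H2, X3) → no.
That gives 2 matching atoms.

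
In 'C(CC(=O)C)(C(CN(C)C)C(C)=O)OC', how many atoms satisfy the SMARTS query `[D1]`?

7

The query [D1] means: atom with exactly one heavy-atom neighbour (degree 1).
Check the 15 heavy atoms by environment: 2× C (D2) → no; 4× C (D3) → no; 2× O (D1) → match; 5× C (D1) → match; 1× O (D2) → no; 1× N (D3) → no.
Summing the matching environments: 2 + 5 = 7 matching atoms.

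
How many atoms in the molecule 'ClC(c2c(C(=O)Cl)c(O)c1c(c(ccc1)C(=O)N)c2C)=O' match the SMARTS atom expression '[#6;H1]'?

Check the 21 heavy atoms by environment: 7× c (aromatic, H0) → no; 3× c (aromatic, H1) → match; 1× O (H1) → no; 3× C (H0) → no; 3× O (H0) → no; 2× Cl (H0) → no; 1× C (H3) → no; 1× N (H2) → no.
That gives 3 matching atoms.

3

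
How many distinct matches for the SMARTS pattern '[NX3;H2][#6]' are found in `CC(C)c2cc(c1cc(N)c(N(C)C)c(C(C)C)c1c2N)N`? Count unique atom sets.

3

[NX3;H2][#6] is the SMARTS for a primary amine: a trivalent nitrogen with two H attached to carbon.
The molecule carries 3 separate instances of a primary amino group (-NH2) meeting every constraint; each maps to a distinct set of atoms, giving 3 matches.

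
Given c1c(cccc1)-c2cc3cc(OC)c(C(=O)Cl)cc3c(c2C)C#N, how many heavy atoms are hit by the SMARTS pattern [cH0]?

8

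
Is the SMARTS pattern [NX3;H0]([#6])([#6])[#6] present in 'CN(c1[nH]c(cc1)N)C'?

Yes

The pattern [NX3;H0]([#6])([#6])[#6] describes a trivalent nitrogen with no H, bonded to three carbons — a tertiary amine.
The molecule carries a dimethylamino group (-N(CH3)2), whose atoms satisfy every constraint of the query, so the pattern matches.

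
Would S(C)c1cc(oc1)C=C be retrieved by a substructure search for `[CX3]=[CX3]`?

The pattern [CX3]=[CX3] describes a non-aromatic C=C double bond between two sp2 carbons — an alkene.
The molecule carries a vinyl group (-CH=CH2), whose atoms satisfy every constraint of the query, so the pattern matches.

Yes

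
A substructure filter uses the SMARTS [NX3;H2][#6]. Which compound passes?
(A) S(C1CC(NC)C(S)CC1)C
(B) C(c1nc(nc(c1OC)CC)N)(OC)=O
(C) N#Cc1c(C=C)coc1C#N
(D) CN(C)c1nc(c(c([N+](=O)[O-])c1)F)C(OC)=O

B

[NX3;H2][#6] describes a trivalent nitrogen with two H attached to carbon (a primary amine).
(A) has an N-methylamino group (-NHCH3) but the nitrogen bears two carbons and only one H (H1), not H2.
(B) contains a primary amino group (-NH2), which satisfies every atom and bond constraint.
(C) has a nitrile (-C#N) but the nitrogen is NX1 (triple-bonded), not NX3 with two H.
(D) has a nitro group (-[N+](=O)[O-]) but the nitrogen is [N+] with no H, not NX3H2.
So the answer is (B).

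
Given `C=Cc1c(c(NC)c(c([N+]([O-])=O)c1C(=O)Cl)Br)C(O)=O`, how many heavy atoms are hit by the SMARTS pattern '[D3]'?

The query [D3] means: atom with exactly three heavy-atom neighbours.
Check the 20 heavy atoms by environment: 6× c (aromatic, D3) → match; 1× N (charge +1, D3) → match; 1× O (charge -1, D1) → no; 4× O (D1) → no; 2× C (D3) → match; 1× Cl (D1) → no; 1× Br (D1) → no; 1× C (D2) → no; 2× C (D1) → no; 1× N (D2) → no.
Summing the matching environments: 6 + 1 + 2 = 9 matching atoms.

9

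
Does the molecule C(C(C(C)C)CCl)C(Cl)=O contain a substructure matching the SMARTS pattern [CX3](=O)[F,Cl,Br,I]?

The pattern [CX3](=O)[F,Cl,Br,I] describes a carbonyl carbon bonded to a halogen — an acyl halide.
The molecule carries an acyl chloride (-C(=O)Cl), whose atoms satisfy every constraint of the query, so the pattern matches.

Yes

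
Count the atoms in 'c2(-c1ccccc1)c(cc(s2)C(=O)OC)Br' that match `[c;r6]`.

The query [c;r6] means: aromatic carbon that belongs to a six-membered ring.
Check the 16 heavy atoms by environment: 1× s (aromatic, in 5-ring) → no; 4× c (aromatic, in 5-ring) → no; 2× C (acyclic) → no; 2× O (acyclic) → no; 1× Br (acyclic) → no; 6× c (aromatic, in 6-ring) → match.
That gives 6 matching atoms.

6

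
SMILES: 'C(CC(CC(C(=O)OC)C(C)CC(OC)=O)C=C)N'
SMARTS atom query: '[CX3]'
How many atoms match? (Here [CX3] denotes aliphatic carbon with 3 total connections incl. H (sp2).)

4

The query [CX3] means: C with X3: aliphatic carbon with exactly 3 total connections.
Check the 19 heavy atoms by environment: 10× C (X4) → no; 4× C (X3) → match; 2× O (X1) → no; 2× O (X2) → no; 1× N (X3) → no.
That gives 4 matching atoms.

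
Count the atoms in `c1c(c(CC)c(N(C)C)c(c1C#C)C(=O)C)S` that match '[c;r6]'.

6

The query [c;r6] means: aromatic carbon that belongs to a six-membered ring.
Check the 17 heavy atoms by environment: 6× c (aromatic, in 6-ring) → match; 1× N (acyclic) → no; 8× C (acyclic) → no; 1× S (acyclic) → no; 1× O (acyclic) → no.
That gives 6 matching atoms.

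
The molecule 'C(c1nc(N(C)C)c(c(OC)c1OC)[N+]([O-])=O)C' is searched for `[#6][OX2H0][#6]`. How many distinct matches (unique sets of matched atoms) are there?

[#6][OX2H0][#6] is the SMARTS for an ether: an aliphatic oxygen bridging two carbons with no H on the oxygen.
The molecule carries 2 separate instances of a methoxy ether (-OCH3) meeting every constraint; each maps to a distinct set of atoms, giving 2 matches.

2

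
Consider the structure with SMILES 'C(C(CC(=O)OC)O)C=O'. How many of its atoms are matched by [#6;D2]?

The query [#6;D2] means: any carbon bonded to exactly two heavy atoms.
Check the 10 heavy atoms by environment: 3× C (D2) → match; 2× C (D3) → no; 3× O (D1) → no; 1× O (D2) → no; 1× C (D1) → no.
That gives 3 matching atoms.

3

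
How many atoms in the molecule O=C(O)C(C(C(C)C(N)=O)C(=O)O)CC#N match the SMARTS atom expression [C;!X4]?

Check the 16 heavy atoms by environment: 5× C (X4) → no; 3× C (X3) → match; 3× O (X1) → no; 2× O (X2) → no; 1× N (X3) → no; 1× C (X2) → match; 1× N (X1) → no.
Summing the matching environments: 3 + 1 = 4 matching atoms.

4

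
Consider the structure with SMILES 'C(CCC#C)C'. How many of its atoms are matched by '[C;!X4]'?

The query [C;!X4] means: aliphatic carbon that does not have four total connections.
Check the 6 heavy atoms by environment: 4× C (X4) → no; 2× C (X2) → match.
That gives 2 matching atoms.

2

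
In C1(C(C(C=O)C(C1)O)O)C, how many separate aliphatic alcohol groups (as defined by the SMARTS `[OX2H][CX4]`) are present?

2

[OX2H][CX4] is the SMARTS for an aliphatic alcohol: a hydroxyl oxygen bound to an sp3 (X4) carbon.
The molecule carries 2 separate instances of a hydroxyl group (-OH) meeting every constraint; each maps to a distinct set of atoms, giving 2 matches.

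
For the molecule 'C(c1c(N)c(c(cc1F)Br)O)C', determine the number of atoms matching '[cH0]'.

The query [cH0] means: aromatic carbon with no attached hydrogen (substituted or ring-fusion).
Check the 12 heavy atoms by environment: 5× c (aromatic, H0) → match; 1× c (aromatic, H1) → no; 1× C (H2) → no; 1× C (H3) → no; 1× O (H1) → no; 1× Br (H0) → no; 1× F (H0) → no; 1× N (H2) → no.
That gives 5 matching atoms.

5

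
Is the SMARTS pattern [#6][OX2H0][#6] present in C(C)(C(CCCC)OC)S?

Yes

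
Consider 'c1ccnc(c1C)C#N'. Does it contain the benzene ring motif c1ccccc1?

No

The pattern c1ccccc1 describes six aromatic carbons in a ring — a benzene ring.
The closest candidate here is a methyl group (-CH3), but no six-membered all-carbon aromatic ring is present. No other fragment satisfies the full query, so there is no match.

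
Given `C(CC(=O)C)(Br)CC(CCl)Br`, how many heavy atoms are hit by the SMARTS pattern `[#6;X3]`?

1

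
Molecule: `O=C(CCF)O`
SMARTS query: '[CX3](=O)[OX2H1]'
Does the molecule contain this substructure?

Yes

The pattern [CX3](=O)[OX2H1] describes an sp2 carbon double-bonded to O and single-bonded to an -OH oxygen — a carboxylic acid.
The molecule carries a carboxylic acid group (-C(=O)OH), whose atoms satisfy every constraint of the query, so the pattern matches.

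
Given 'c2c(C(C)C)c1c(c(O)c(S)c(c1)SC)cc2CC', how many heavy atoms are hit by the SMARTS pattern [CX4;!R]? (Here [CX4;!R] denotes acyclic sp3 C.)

6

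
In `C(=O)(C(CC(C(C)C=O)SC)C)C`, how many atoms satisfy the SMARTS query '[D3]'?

The query [D3] means: atom with exactly three heavy-atom neighbours.
Check the 13 heavy atoms by environment: 4× C (D1) → no; 4× C (D3) → match; 2× C (D2) → no; 2× O (D1) → no; 1× S (D2) → no.
That gives 4 matching atoms.

4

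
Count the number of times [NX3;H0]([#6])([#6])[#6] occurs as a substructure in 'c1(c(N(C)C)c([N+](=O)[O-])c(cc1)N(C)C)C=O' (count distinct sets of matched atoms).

2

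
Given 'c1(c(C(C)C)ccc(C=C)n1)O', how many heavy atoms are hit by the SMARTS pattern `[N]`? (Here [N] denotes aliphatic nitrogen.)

0

The query [N] means: uppercase N matches aliphatic (non-aromatic) nitrogen only.
Check the 12 heavy atoms by environment: 1× n (aromatic) → no; 5× c (aromatic) → no; 5× C → no; 1× O → no.
No environment satisfies the query, so 0 matching atoms.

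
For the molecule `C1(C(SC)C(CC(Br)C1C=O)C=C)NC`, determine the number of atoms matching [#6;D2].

3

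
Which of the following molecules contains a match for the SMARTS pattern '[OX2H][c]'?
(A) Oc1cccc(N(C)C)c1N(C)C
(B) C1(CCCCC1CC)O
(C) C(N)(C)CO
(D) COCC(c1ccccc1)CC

A

[OX2H][c] describes a hydroxyl oxygen attached to an aromatic carbon (a phenol).
(A) contains a hydroxyl group (-OH), which satisfies every atom and bond constraint.
(B) has a hydroxyl group (-OH) but the -OH is on an aliphatic carbon, not an aromatic c.
(C) has a hydroxyl group (-OH) but the -OH is on an aliphatic carbon, not an aromatic c.
(D) has a methoxy ether (-OCH3) but the oxygen has H0, not H1.
So the answer is (A).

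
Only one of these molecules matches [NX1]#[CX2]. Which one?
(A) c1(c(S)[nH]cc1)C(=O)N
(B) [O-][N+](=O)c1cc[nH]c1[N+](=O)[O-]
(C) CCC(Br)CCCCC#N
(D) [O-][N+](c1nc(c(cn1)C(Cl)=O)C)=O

C

[NX1]#[CX2] describes a nitrogen triple-bonded to a two-connected carbon (a nitrile).
(A) has a primary amide (-C(=O)NH2) but the nitrogen is NX3, not NX1.
(B) has a nitro group (-[N+](=O)[O-]) but there is no C#N triple bond.
(C) contains a nitrile (-C#N), which satisfies every atom and bond constraint.
(D) has a nitro group (-[N+](=O)[O-]) but there is no C#N triple bond.
So the answer is (C).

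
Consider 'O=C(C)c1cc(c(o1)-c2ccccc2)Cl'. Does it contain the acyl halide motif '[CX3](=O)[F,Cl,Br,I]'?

The pattern [CX3](=O)[F,Cl,Br,I] describes a carbonyl carbon bonded to a halogen — an acyl halide.
The closest candidate here is a chloro substituent, but the Cl is not on a carbonyl carbon. No other fragment satisfies the full query, so there is no match.

No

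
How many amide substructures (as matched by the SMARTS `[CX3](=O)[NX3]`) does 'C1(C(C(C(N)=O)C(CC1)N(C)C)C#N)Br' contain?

[CX3](=O)[NX3] is the SMARTS for an amide: a carbonyl carbon bonded to a trivalent nitrogen.
Exactly one fragment in the molecule meets all constraints, giving 1 match.

1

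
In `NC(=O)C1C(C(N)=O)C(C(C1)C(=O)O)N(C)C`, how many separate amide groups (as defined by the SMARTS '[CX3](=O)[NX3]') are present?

2

[CX3](=O)[NX3] is the SMARTS for an amide: a carbonyl carbon bonded to a trivalent nitrogen.
The molecule carries 2 separate instances of a primary amide (-C(=O)NH2) meeting every constraint; each maps to a distinct set of atoms, giving 2 matches.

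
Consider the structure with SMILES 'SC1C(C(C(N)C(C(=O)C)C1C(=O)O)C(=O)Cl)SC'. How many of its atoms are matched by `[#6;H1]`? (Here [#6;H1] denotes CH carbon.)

6

The query [#6;H1] means: any carbon bearing exactly one hydrogen.
Check the 19 heavy atoms by environment: 6× C (H1) → match; 1× S (H0) → no; 2× C (H3) → no; 1× N (H2) → no; 1× S (H1) → no; 3× C (H0) → no; 3× O (H0) → no; 1× Cl (H0) → no; 1× O (H1) → no.
That gives 6 matching atoms.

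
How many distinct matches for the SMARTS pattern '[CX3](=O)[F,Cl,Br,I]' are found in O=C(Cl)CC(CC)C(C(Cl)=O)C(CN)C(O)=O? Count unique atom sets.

[CX3](=O)[F,Cl,Br,I] is the SMARTS for an acyl halide: a carbonyl carbon bonded to a halogen.
The molecule carries 2 separate instances of an acyl chloride (-C(=O)Cl) meeting every constraint; each maps to a distinct set of atoms, giving 2 matches.

2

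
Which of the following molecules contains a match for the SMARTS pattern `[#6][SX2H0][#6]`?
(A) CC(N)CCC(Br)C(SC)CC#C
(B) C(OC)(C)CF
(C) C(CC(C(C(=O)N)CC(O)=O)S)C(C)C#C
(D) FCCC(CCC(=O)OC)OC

[#6][SX2H0][#6] describes an aliphatic sulfur bridging two carbons with no H on the sulfur (a thioether).
(A) contains a methylthio ether (-SCH3), which satisfies every atom and bond constraint.
(B) has a methoxy ether (-OCH3) but the bridging atom is O, not S.
(C) has a thiol (-SH) but the sulfur has H1, not H0 bridging two carbons.
(D) has a methoxy ether (-OCH3) but the bridging atom is O, not S.
So the answer is (A).

A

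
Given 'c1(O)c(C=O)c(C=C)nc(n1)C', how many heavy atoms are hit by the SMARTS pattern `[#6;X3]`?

The query [#6;X3] means: any carbon (aromatic or not) with three total connections.
Check the 12 heavy atoms by environment: 2× n (aromatic, X2) → no; 4× c (aromatic, X3) → match; 3× C (X3) → match; 1× C (X4) → no; 1× O (X2) → no; 1× O (X1) → no.
Summing the matching environments: 4 + 3 = 7 matching atoms.

7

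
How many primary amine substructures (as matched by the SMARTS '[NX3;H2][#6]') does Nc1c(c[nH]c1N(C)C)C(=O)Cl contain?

1

[NX3;H2][#6] is the SMARTS for a primary amine: a trivalent nitrogen with two H attached to carbon.
Exactly one fragment in the molecule meets all constraints, giving 1 match.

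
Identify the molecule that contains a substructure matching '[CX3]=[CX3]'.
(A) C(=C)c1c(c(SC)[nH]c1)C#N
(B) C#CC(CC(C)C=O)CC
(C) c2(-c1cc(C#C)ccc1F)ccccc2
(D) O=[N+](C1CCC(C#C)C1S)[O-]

[CX3]=[CX3] describes a non-aromatic C=C double bond between two sp2 carbons (an alkene).
(A) contains a vinyl group (-CH=CH2), which satisfies every atom and bond constraint.
(B) has an ethynyl group (-C#CH) but the C-C bond is a triple bond, not a double bond.
(C) has an ethynyl group (-C#CH) but the C-C bond is a triple bond, not a double bond.
(D) has an ethynyl group (-C#CH) but the C-C bond is a triple bond, not a double bond.
So the answer is (A).

A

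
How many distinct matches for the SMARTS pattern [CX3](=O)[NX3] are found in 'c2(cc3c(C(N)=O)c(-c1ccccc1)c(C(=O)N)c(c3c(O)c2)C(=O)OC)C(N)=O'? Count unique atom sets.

[CX3](=O)[NX3] is the SMARTS for an amide: a carbonyl carbon bonded to a trivalent nitrogen.
The molecule carries 3 separate instances of a primary amide (-C(=O)NH2) meeting every constraint; each maps to a distinct set of atoms, giving 3 matches.

3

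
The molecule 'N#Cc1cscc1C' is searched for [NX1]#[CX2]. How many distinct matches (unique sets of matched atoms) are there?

1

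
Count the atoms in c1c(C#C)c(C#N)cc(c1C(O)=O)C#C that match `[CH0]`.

4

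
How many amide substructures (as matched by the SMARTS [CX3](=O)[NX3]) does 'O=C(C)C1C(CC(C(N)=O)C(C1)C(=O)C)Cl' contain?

[CX3](=O)[NX3] is the SMARTS for an amide: a carbonyl carbon bonded to a trivalent nitrogen.
Exactly one fragment in the molecule meets all constraints, giving 1 match.

1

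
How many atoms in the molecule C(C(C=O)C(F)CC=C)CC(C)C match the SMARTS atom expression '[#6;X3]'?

3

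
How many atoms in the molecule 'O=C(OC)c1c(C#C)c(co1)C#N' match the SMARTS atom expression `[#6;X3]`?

5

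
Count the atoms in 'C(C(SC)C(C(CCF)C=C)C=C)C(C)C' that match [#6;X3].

Check the 16 heavy atoms by environment: 10× C (X4) → no; 4× C (X3) → match; 1× F (X1) → no; 1× S (X2) → no.
That gives 4 matching atoms.

4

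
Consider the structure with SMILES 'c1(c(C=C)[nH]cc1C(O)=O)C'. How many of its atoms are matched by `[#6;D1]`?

The query [#6;D1] means: carbon bonded to exactly one heavy atom.
Check the 11 heavy atoms by environment: 1× n (aromatic, D2) → no; 1× c (aromatic, D2) → no; 3× c (aromatic, D3) → no; 2× C (D1) → match; 1× C (D3) → no; 2× O (D1) → no; 1× C (D2) → no.
That gives 2 matching atoms.

2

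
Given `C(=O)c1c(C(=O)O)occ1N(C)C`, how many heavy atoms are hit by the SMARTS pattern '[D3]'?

5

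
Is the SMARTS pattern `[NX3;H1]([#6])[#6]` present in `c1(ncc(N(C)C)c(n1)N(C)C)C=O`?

No

The pattern [NX3;H1]([#6])[#6] describes a trivalent nitrogen with one H, bonded to two carbons — a secondary amine.
The closest candidate here is a dimethylamino group (-N(CH3)2), but the nitrogen has H0, not H1. No other fragment satisfies the full query, so there is no match.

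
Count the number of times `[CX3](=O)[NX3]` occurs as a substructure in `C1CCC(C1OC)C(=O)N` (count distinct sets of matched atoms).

[CX3](=O)[NX3] is the SMARTS for an amide: a carbonyl carbon bonded to a trivalent nitrogen.
Exactly one fragment in the molecule meets all constraints, giving 1 match.

1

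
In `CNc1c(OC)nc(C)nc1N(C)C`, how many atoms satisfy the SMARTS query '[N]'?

Check the 14 heavy atoms by environment: 2× n (aromatic) → no; 4× c (aromatic) → no; 2× N → match; 5× C → no; 1× O → no.
That gives 2 matching atoms.

2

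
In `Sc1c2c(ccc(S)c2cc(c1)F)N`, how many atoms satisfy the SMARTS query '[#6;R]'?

10

The query [#6;R] means: carbon that is part of a ring.
Check the 14 heavy atoms by environment: 10× c (aromatic, in 6-ring) → match; 1× F (acyclic) → no; 2× S (acyclic) → no; 1× N (acyclic) → no.
That gives 10 matching atoms.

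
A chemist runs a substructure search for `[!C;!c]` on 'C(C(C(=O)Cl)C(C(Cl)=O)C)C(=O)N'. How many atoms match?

Check the 13 heavy atoms by environment: 7× C → no; 3× O → match; 1× N → match; 2× Cl → match.
Summing the matching environments: 3 + 1 + 2 = 6 matching atoms.

6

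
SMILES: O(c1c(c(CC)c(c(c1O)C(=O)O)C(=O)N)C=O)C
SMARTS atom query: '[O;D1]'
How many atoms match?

5

Check the 19 heavy atoms by environment: 6× c (aromatic, D3) → no; 2× C (D3) → no; 5× O (D1) → match; 2× C (D2) → no; 1× O (D2) → no; 2× C (D1) → no; 1× N (D1) → no.
That gives 5 matching atoms.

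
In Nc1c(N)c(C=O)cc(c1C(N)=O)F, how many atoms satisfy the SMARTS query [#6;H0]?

The query [#6;H0] means: any carbon with no attached hydrogen.
Check the 14 heavy atoms by environment: 5× c (aromatic, H0) → match; 1× c (aromatic, H1) → no; 3× N (H2) → no; 1× C (H1) → no; 2× O (H0) → no; 1× F (H0) → no; 1× C (H0) → match.
Summing the matching environments: 5 + 1 = 6 matching atoms.

6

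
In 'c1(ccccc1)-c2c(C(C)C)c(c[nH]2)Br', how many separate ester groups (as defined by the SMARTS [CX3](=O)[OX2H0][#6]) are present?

0

[CX3](=O)[OX2H0][#6] is the SMARTS for an ester: a carbonyl carbon bonded to an oxygen that is itself bonded to carbon (no H on that O).
No fragment in the molecule satisfies every constraint, giving 0 matches.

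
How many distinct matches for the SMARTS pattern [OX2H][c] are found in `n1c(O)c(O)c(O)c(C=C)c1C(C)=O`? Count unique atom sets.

3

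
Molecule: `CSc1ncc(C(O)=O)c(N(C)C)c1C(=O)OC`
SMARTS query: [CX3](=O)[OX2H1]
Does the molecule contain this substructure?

Yes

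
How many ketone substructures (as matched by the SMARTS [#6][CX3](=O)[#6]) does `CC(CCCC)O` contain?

0

[#6][CX3](=O)[#6] is the SMARTS for a ketone: a carbonyl carbon (no H) flanked by two carbons.
No fragment in the molecule satisfies every constraint, giving 0 matches.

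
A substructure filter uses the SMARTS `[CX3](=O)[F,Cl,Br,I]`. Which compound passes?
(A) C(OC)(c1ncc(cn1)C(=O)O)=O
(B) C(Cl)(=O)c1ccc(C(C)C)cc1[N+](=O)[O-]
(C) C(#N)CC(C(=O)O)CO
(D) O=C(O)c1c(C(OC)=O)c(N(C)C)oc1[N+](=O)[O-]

B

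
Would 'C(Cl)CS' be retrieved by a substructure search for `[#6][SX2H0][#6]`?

The pattern [#6][SX2H0][#6] describes an aliphatic sulfur bridging two carbons with no H on the sulfur — a thioether.
The closest candidate here is a thiol (-SH), but the sulfur has H1, not H0 bridging two carbons. No other fragment satisfies the full query, so there is no match.

No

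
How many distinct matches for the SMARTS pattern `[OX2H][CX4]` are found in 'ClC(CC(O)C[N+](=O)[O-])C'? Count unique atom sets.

[OX2H][CX4] is the SMARTS for an aliphatic alcohol: a hydroxyl oxygen bound to an sp3 (X4) carbon.
Exactly one fragment in the molecule meets all constraints, giving 1 match.

1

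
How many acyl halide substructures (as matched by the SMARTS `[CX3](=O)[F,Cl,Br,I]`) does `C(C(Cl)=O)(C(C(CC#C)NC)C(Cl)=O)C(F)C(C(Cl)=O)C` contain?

3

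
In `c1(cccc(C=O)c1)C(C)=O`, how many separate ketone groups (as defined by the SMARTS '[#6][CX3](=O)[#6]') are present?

[#6][CX3](=O)[#6] is the SMARTS for a ketone: a carbonyl carbon (no H) flanked by two carbons.
Exactly one fragment in the molecule meets all constraints, giving 1 match.

1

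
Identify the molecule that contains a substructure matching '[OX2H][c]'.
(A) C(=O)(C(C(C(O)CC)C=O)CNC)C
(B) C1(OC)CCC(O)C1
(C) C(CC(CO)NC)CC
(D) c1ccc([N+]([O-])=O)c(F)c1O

[OX2H][c] describes a hydroxyl oxygen attached to an aromatic carbon (a phenol).
(A) has a hydroxyl group (-OH) but the -OH is on an aliphatic carbon, not an aromatic c.
(B) has a hydroxyl group (-OH) but the -OH is on an aliphatic carbon, not an aromatic c.
(C) has a hydroxyl group (-OH) but the -OH is on an aliphatic carbon, not an aromatic c.
(D) contains a hydroxyl group (-OH), which satisfies every atom and bond constraint.
So the answer is (D).

D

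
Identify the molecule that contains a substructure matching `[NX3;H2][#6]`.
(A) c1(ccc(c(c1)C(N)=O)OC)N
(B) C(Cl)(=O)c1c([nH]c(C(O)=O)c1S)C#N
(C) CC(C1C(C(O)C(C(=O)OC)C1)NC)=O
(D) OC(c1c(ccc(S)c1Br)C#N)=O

A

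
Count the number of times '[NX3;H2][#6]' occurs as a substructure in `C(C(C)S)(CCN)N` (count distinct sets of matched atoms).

2

[NX3;H2][#6] is the SMARTS for a primary amine: a trivalent nitrogen with two H attached to carbon.
The molecule carries 2 separate instances of a primary amino group (-NH2) meeting every constraint; each maps to a distinct set of atoms, giving 2 matches.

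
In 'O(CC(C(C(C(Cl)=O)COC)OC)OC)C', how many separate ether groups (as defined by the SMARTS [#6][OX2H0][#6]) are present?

[#6][OX2H0][#6] is the SMARTS for an ether: an aliphatic oxygen bridging two carbons with no H on the oxygen.
The molecule carries 4 separate instances of a methoxy ether (-OCH3) meeting every constraint; each maps to a distinct set of atoms, giving 4 matches.

4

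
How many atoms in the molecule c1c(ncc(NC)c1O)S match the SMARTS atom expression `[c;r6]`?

5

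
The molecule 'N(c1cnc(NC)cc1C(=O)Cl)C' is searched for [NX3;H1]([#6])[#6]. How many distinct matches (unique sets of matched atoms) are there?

[NX3;H1]([#6])[#6] is the SMARTS for a secondary amine: a trivalent nitrogen with one H, bonded to two carbons.
The molecule carries 2 separate instances of an N-methylamino group (-NHCH3) meeting every constraint; each maps to a distinct set of atoms, giving 2 matches.

2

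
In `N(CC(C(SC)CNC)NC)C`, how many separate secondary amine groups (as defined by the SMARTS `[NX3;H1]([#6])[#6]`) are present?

[NX3;H1]([#6])[#6] is the SMARTS for a secondary amine: a trivalent nitrogen with one H, bonded to two carbons.
The molecule carries 3 separate instances of an N-methylamino group (-NHCH3) meeting every constraint; each maps to a distinct set of atoms, giving 3 matches.

3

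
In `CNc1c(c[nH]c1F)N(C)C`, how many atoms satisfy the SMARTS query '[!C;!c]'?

4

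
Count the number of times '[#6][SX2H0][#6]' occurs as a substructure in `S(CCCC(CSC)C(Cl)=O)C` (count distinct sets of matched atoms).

2

[#6][SX2H0][#6] is the SMARTS for a thioether: an aliphatic sulfur bridging two carbons with no H on the sulfur.
The molecule carries 2 separate instances of a methylthio ether (-SCH3) meeting every constraint; each maps to a distinct set of atoms, giving 2 matches.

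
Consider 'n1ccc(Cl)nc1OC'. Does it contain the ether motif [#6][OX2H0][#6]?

The pattern [#6][OX2H0][#6] describes an aliphatic oxygen bridging two carbons with no H on the oxygen — an ether.
The molecule carries a methoxy ether (-OCH3), whose atoms satisfy every constraint of the query, so the pattern matches.

Yes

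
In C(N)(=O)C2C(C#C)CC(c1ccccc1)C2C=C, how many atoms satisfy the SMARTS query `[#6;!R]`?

5

The query [#6;!R] means: carbon not in any ring.
Check the 18 heavy atoms by environment: 5× C (in 5-ring) → no; 5× C (acyclic) → match; 1× O (acyclic) → no; 1× N (acyclic) → no; 6× c (aromatic, in 6-ring) → no.
That gives 5 matching atoms.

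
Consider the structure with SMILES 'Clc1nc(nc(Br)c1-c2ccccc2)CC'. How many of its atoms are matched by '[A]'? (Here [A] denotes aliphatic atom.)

Check the 16 heavy atoms by environment: 2× n (aromatic) → no; 10× c (aromatic) → no; 2× C → match; 1× Cl → match; 1× Br → match.
Summing the matching environments: 2 + 1 + 1 = 4 matching atoms.

4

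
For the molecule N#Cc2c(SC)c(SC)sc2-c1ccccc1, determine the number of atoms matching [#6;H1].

5

Check the 17 heavy atoms by environment: 1× s (aromatic, H0) → no; 5× c (aromatic, H0) → no; 2× S (H0) → no; 2× C (H3) → no; 5× c (aromatic, H1) → match; 1× C (H0) → no; 1× N (H0) → no.
That gives 5 matching atoms.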